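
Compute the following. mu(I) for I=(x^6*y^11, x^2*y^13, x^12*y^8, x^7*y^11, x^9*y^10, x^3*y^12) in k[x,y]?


Remove redundant (divisible by others).
x^7*y^11 redundant.
Min: x^12*y^8, x^9*y^10, x^6*y^11, x^3*y^12, x^2*y^13
Count=5


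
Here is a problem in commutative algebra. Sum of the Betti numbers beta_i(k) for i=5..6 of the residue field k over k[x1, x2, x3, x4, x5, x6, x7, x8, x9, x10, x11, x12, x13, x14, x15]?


Koszul resolution: beta_i(k)=C(n,i), n=15
C(15,5)=3003, C(15,6)=5005
Sum=8008


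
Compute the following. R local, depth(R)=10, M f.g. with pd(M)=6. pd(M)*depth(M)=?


pd+depth=10
depth=10-6=4
pd*depth=6*4=24


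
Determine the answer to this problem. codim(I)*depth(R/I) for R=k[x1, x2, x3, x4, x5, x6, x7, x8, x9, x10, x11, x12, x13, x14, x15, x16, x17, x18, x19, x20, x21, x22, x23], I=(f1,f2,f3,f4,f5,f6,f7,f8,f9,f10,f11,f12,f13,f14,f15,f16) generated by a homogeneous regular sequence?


codim=16, depth=dim(R/I)=23-16=7
Product=16*7=112


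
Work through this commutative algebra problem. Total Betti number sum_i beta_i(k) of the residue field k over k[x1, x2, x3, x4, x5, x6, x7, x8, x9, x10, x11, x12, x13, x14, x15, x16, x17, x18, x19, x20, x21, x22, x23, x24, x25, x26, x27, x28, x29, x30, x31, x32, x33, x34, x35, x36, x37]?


Koszul resolution: beta_i(k)=C(n,i), n=37
sum_i C(37,i) = 2^37 = 137438953472


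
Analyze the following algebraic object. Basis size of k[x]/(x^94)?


Basis: 1,x,...,x^93
dim=94


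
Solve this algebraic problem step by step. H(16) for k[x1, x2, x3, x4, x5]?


C(d+n-1,n-1)=C(20,4)=4845


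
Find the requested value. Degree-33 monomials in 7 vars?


C(d+n-1,n-1)=C(39,6)=3262623


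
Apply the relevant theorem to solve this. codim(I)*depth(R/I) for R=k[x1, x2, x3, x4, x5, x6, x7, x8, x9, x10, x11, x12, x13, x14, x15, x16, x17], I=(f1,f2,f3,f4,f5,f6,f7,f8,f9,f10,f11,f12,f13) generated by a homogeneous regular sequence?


codim=13, depth=dim(R/I)=17-13=4
Product=13*4=52


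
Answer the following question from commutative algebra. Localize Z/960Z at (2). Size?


2-primary part: 960=2^6*15
Size=2^6=64


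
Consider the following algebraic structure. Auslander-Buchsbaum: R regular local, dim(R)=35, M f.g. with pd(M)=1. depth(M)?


pd+depth=depth(R)=35
depth=35-1=34


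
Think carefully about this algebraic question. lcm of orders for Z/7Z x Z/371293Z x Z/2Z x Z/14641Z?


Exponent = lcm of the cyclic orders; pairwise coprime => product.
7^1*13^5*2^1*11^4=7*371293*2*14641=76105411382


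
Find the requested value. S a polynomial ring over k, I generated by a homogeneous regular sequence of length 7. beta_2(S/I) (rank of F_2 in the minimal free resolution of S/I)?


Regular sequence => Koszul complex is the minimal free resolution.
Syz_1 minimally generated by Koszul relations f_i*e_j - f_j*e_i (i<j): mu(Syz_1) = beta_2 = C(m,2) = m(m-1)/2
m=7
7*6/2 = 21


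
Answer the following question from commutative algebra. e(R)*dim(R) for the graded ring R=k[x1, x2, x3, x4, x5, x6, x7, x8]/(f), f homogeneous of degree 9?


e(R)=deg(f)=9, dim(R)=8-1=7
e*dim=9*7=63


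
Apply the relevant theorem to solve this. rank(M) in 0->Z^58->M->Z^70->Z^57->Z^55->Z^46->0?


Alt sum=0:
(-1)^0*58 + (-1)^1*? + (-1)^2*70 + (-1)^3*57 + (-1)^4*55 + (-1)^5*46=0
rank(M)=80


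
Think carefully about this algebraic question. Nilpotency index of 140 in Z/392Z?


140^k mod 392:
k=1: 140
k=2: 0
First zero at k = 2


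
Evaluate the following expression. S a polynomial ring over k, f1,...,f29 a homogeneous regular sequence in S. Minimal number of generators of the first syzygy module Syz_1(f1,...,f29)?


Regular sequence => Koszul complex is the minimal free resolution.
Syz_1 minimally generated by Koszul relations f_i*e_j - f_j*e_i (i<j): mu(Syz_1) = beta_2 = C(m,2) = m(m-1)/2
m=29
29*28/2 = 406


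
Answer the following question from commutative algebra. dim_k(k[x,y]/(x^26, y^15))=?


Basis: x^i*y^j, i<26, j<15
26*15=390


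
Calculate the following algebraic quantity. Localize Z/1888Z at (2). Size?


2-primary part: 1888=2^5*59
Size=2^5=32


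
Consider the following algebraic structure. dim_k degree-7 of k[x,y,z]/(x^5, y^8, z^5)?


Need i<5, j<8, k<5 with i+j+k=7.
For each i, j ranges over max(0,7-i-4)..min(7,7-i):
  i=0: j in [3,7] -> 5
  i=1: j in [2,6] -> 5
  i=2: j in [1,5] -> 5
  i=3: j in [0,4] -> 5
  i=4: j in [0,3] -> 4
H(7) = 5+5+5+5+4 = 24


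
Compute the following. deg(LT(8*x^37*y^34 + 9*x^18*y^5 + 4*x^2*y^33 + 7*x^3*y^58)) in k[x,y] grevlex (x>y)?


LT: 8*x^37*y^34
deg_x=37, deg_y=34
Total=37+34=71


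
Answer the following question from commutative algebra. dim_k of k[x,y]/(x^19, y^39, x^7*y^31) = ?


k[x,y]/I, I = (x^19, y^39, x^7*y^31)
Rect: 19x39=741. Corner: (19-7)x(39-31)=96.
dim = 741-96 = 645


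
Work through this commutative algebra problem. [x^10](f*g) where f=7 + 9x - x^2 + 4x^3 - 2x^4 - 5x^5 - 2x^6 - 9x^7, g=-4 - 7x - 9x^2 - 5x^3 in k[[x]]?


[x^10] = sum a_i*b_j, i+j=10
  -9*-5=45
Sum=45


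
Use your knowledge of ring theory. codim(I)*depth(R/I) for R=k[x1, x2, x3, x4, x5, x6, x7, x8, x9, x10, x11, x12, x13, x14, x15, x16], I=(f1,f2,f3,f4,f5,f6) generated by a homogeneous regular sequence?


codim=6, depth=dim(R/I)=16-6=10
Product=6*10=60


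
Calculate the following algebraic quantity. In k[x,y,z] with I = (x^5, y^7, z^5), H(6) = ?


Need i<5, j<7, k<5 with i+j+k=6.
For each i, j ranges over max(0,6-i-4)..min(6,6-i):
  i=0: j in [2,6] -> 5
  i=1: j in [1,5] -> 5
  i=2: j in [0,4] -> 5
  i=3: j in [0,3] -> 4
  i=4: j in [0,2] -> 3
H(6) = 5+5+5+4+3 = 22


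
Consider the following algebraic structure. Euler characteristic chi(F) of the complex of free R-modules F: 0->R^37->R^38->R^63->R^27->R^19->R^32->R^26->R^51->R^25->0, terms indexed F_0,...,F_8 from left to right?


chi = sum (-1)^i * rank:
(-1)^0*37=37
(-1)^1*38=-38
(-1)^2*63=63
(-1)^3*27=-27
(-1)^4*19=19
(-1)^5*32=-32
(-1)^6*26=26
(-1)^7*51=-51
(-1)^8*25=25
chi=22


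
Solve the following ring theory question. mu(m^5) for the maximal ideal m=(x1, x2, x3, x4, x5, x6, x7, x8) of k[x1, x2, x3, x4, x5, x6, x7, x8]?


Graded Nakayama: mu(m^d) = dim_k (m^d/m^(d+1)) = #degree-5 monomials in 8 vars
C(n+d-1,d)=C(12,5)=792


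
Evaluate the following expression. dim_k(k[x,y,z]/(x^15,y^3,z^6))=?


Basis: x^iy^jz^k, i<15,j<3,k<6
15*3*6=270


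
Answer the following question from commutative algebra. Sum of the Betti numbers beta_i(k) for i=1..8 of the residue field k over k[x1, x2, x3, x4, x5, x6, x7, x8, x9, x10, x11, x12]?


Koszul resolution: beta_i(k)=C(n,i), n=12
C(12,1)=12, C(12,2)=66, C(12,3)=220, C(12,4)=495, C(12,5)=792, C(12,6)=924, C(12,7)=792, C(12,8)=495
Sum=3796


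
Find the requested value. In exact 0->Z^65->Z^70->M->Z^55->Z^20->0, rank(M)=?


Alt sum=0:
(-1)^0*65 + (-1)^1*70 + (-1)^2*? + (-1)^3*55 + (-1)^4*20=0
rank(M)=40


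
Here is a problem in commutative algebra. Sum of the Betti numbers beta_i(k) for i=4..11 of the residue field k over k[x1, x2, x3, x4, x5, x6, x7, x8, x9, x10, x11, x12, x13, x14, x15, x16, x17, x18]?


Koszul resolution: beta_i(k)=C(n,i), n=18
C(18,4)=3060, C(18,5)=8568, C(18,6)=18564, C(18,7)=31824, C(18,8)=43758, C(18,9)=48620, C(18,10)=43758, C(18,11)=31824
Sum=229976


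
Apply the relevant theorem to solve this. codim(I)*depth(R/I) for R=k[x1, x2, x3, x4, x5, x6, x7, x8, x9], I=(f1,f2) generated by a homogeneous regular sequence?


codim=2, depth=dim(R/I)=9-2=7
Product=2*7=14


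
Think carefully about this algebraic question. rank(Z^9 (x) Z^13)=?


rank(M(x)N) = rank(M)*rank(N)
9*13 = 117


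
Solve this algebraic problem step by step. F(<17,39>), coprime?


gcd(17,39)=1 => F=ab-a-b=17*39-17-39=663-56=607


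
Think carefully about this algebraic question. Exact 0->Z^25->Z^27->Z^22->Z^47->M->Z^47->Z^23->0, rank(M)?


Alt sum=0:
(-1)^0*25 + (-1)^1*27 + (-1)^2*22 + (-1)^3*47 + (-1)^4*? + (-1)^5*47 + (-1)^6*23=0
rank(M)=51


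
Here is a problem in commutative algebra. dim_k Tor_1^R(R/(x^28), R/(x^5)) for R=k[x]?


Tor_1(R/I,R/J)=(I cap J)/IJ=(x^28)/(x^33)
dim=33-28=min(28,5)=5


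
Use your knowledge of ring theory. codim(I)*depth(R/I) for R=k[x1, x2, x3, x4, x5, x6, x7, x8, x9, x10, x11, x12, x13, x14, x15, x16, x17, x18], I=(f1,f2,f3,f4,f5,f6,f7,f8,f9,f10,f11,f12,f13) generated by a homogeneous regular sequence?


codim=13, depth=dim(R/I)=18-13=5
Product=13*5=65


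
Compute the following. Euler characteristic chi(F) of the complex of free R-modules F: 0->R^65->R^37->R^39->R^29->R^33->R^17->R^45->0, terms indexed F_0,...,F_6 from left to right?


chi = sum (-1)^i * rank:
(-1)^0*65=65
(-1)^1*37=-37
(-1)^2*39=39
(-1)^3*29=-29
(-1)^4*33=33
(-1)^5*17=-17
(-1)^6*45=45
chi=99


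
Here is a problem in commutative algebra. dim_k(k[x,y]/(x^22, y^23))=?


Basis: x^i*y^j, i<22, j<23
22*23=506


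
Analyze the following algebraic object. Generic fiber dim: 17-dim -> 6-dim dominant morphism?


dim(fiber)=dim(X)-dim(Y)=17-6=11


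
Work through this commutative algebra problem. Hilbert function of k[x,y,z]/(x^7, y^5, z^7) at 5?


Need i<7, j<5, k<7 with i+j+k=5.
For each i, j ranges over max(0,5-i-6)..min(4,5-i):
  i=0: j in [0,4] -> 5
  i=1: j in [0,4] -> 5
  i=2: j in [0,3] -> 4
  i=3: j in [0,2] -> 3
  i=4: j in [0,1] -> 2
  i=5: j in [0,0] -> 1
H(5) = 5+5+4+3+2+1 = 20


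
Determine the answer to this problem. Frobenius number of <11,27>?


gcd(11,27)=1 => F=ab-a-b=11*27-11-27=297-38=259


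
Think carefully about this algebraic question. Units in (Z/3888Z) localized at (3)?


Local ring = Z/243Z.
phi(243) = 3^4*(3-1) = 162


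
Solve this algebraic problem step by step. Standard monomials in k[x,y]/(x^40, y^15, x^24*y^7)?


k[x,y]/I, I = (x^40, y^15, x^24*y^7)
Rect: 40x15=600. Corner: (40-24)x(15-7)=128.
dim = 600-128 = 472


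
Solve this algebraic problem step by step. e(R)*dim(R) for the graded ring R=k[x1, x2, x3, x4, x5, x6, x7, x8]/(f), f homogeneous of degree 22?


e(R)=deg(f)=22, dim(R)=8-1=7
e*dim=22*7=154


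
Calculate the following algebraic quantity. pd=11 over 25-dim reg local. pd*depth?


pd+depth=25
depth=25-11=14
pd*depth=11*14=154


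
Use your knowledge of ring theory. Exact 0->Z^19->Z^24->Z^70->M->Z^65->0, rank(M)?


Alt sum=0:
(-1)^0*19 + (-1)^1*24 + (-1)^2*70 + (-1)^3*? + (-1)^4*65=0
rank(M)=130


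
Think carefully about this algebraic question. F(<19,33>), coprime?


gcd(19,33)=1 => F=ab-a-b=19*33-19-33=627-52=575


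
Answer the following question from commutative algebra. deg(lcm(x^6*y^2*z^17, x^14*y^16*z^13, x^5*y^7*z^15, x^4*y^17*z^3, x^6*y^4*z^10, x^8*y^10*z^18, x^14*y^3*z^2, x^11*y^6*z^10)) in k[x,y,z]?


lcm = componentwise max:
x: max(6,14,5,4,6,8,14,11)=14
y: max(2,16,7,17,4,10,3,6)=17
z: max(17,13,15,3,10,18,2,10)=18
Total=14+17+18=49


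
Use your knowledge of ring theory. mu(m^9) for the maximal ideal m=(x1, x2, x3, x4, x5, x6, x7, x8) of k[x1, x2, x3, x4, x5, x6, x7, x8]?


Graded Nakayama: mu(m^d) = dim_k (m^d/m^(d+1)) = #degree-9 monomials in 8 vars
C(n+d-1,d)=C(16,9)=11440


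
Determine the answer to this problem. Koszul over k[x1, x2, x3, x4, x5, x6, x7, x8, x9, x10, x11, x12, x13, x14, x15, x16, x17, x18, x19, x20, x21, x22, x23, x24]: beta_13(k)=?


C(n,i)=C(24,13)=2496144


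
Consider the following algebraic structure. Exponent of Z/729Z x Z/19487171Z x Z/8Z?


Exponent = lcm of the cyclic orders; pairwise coprime => product.
3^6*11^7*2^3=729*19487171*8=113649181272


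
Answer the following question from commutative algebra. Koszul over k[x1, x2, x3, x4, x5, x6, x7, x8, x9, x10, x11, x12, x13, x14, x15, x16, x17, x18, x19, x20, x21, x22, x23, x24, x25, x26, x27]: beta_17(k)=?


C(n,i)=C(27,17)=8436285


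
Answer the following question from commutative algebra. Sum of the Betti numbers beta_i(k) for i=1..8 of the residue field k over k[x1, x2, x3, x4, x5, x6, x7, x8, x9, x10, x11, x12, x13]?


Koszul resolution: beta_i(k)=C(n,i), n=13
C(13,1)=13, C(13,2)=78, C(13,3)=286, C(13,4)=715, C(13,5)=1287, C(13,6)=1716, C(13,7)=1716, C(13,8)=1287
Sum=7098


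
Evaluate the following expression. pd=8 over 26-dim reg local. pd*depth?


pd+depth=26
depth=26-8=18
pd*depth=8*18=144


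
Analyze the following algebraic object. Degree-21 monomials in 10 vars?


C(d+n-1,n-1)=C(30,9)=14307150


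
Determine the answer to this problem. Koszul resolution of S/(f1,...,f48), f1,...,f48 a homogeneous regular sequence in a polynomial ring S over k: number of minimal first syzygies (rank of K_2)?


Regular sequence => Koszul complex is the minimal free resolution.
Syz_1 minimally generated by Koszul relations f_i*e_j - f_j*e_i (i<j): mu(Syz_1) = beta_2 = C(m,2) = m(m-1)/2
m=48
48*47/2 = 1128


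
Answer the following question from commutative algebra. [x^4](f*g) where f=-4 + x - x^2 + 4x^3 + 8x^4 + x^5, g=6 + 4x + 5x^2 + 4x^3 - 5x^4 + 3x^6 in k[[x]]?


[x^4] = sum a_i*b_j, i+j=4
  -4*-5=20
  1*4=4
  -1*5=-5
  4*4=16
  8*6=48
Sum=83


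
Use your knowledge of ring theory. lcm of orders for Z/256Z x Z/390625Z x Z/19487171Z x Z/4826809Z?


Exponent = lcm of the cyclic orders; pairwise coprime => product.
2^8*5^8*11^7*13^6=256*390625*19487171*4826809=9406085236733900000000


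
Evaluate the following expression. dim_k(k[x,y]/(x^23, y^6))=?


Basis: x^i*y^j, i<23, j<6
23*6=138


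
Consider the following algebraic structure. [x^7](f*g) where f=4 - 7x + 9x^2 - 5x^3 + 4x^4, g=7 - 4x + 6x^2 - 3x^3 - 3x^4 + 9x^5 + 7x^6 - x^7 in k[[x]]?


[x^7] = sum a_i*b_j, i+j=7
  4*-1=-4
  -7*7=-49
  9*9=81
  -5*-3=15
  4*-3=-12
Sum=31


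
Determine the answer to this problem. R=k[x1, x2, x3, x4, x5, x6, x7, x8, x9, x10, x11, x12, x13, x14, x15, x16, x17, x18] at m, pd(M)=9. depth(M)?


pd+depth=depth(R)=18
depth=18-9=9


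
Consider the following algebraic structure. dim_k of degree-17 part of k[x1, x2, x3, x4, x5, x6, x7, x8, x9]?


C(d+n-1,n-1)=C(25,8)=1081575


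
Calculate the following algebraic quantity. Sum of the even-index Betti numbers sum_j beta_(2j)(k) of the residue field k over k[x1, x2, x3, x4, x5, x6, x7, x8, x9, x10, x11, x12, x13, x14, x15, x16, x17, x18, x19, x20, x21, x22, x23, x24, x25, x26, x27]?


Koszul resolution: beta_i(k)=C(n,i), n=27
sum_even C(27,i) = 2^(n-1) = 2^26 = 67108864


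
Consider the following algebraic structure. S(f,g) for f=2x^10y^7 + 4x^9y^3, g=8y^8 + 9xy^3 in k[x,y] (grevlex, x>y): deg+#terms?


LT(f)=2x^10y^7, LT(g)=8y^8
lcm(LM)=x^10y^8
S(f,g) (scaled by 16 to clear denominators) = 8y*f - 2x^10*g = -18x^11y^3 + 32x^9y^4
2 terms, deg 14.
14+2=16


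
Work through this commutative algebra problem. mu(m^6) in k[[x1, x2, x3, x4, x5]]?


C(n+d-1,d)=C(10,6)=210


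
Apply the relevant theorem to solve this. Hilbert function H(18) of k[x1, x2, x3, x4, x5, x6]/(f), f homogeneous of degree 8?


C(23,5)-C(15,5)=33649-3003=30646


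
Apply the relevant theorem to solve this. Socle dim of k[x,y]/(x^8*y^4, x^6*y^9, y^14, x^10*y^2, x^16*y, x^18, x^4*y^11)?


Socle = ann(m) = span of standard monomials u with x*u, y*u in I (staircase corners).
Minimal generators: x^18, x^16*y, x^10*y^2, x^8*y^4, x^6*y^9, x^4*y^11, y^14
Corners: x^3y^13, x^5y^10, x^7y^8, x^9y^3, x^15y, x^17
Socle dim=6


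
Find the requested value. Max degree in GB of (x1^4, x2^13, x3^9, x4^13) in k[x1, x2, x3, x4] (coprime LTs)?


Pure powers, coprime LTs => already GB.
Degrees: 4, 13, 9, 13
Max=13


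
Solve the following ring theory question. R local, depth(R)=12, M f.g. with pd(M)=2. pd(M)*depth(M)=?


pd+depth=12
depth=12-2=10
pd*depth=2*10=20


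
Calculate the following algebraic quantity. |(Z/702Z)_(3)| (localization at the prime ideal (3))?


3-primary part: 702=3^3*26
Size=3^3=27


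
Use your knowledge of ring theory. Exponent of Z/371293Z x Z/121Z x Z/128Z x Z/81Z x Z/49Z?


Exponent = lcm of the cyclic orders; pairwise coprime => product.
13^5*11^2*2^7*3^4*7^2=371293*121*128*81*49=22824075770496


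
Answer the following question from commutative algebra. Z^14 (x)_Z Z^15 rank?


rank(M(x)N) = rank(M)*rank(N)
14*15 = 210


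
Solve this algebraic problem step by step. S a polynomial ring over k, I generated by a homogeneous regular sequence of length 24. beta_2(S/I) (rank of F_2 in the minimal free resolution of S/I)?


Regular sequence => Koszul complex is the minimal free resolution.
Syz_1 minimally generated by Koszul relations f_i*e_j - f_j*e_i (i<j): mu(Syz_1) = beta_2 = C(m,2) = m(m-1)/2
m=24
24*23/2 = 276


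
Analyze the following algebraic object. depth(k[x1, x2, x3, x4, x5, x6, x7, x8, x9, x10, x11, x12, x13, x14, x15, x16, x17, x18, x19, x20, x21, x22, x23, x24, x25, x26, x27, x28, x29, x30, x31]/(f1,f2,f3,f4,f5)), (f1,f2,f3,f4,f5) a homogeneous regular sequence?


depth(R)=31
depth(R/I)=31-5=26


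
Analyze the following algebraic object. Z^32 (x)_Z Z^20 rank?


rank(M(x)N) = rank(M)*rank(N)
32*20 = 640


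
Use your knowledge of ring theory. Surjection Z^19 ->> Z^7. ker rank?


rank(ker) = 19-7 = 12


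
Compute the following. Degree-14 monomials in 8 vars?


C(d+n-1,n-1)=C(21,7)=116280


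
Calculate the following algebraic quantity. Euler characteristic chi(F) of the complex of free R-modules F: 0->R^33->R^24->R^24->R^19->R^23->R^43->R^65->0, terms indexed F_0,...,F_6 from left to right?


chi = sum (-1)^i * rank:
(-1)^0*33=33
(-1)^1*24=-24
(-1)^2*24=24
(-1)^3*19=-19
(-1)^4*23=23
(-1)^5*43=-43
(-1)^6*65=65
chi=59


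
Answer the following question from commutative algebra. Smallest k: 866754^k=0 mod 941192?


866754^k mod 941192:
k=1: 866754
k=2: 218540
k=3: 823200
k=4: 825944
k=5: 806736
k=6: 0
First zero at k = 6


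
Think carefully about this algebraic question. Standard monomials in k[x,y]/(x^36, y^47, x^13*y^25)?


k[x,y]/I, I = (x^36, y^47, x^13*y^25)
Rect: 36x47=1692. Corner: (36-13)x(47-25)=506.
dim = 1692-506 = 1186


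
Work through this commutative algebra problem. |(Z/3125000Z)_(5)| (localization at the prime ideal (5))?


5-primary part: 3125000=5^8*8
Size=5^8=390625


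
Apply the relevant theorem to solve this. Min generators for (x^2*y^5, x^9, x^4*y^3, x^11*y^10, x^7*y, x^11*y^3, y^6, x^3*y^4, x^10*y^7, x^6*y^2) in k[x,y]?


Remove redundant (divisible by others).
x^11*y^10 redundant.
x^10*y^7 redundant.
x^11*y^3 redundant.
Min: x^9, x^7*y, x^6*y^2, x^4*y^3, x^3*y^4, x^2*y^5, y^6
Count=7


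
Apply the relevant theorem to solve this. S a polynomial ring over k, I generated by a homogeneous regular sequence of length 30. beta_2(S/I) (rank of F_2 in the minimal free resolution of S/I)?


Regular sequence => Koszul complex is the minimal free resolution.
Syz_1 minimally generated by Koszul relations f_i*e_j - f_j*e_i (i<j): mu(Syz_1) = beta_2 = C(m,2) = m(m-1)/2
m=30
30*29/2 = 435


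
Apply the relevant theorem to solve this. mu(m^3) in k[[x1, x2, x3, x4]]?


C(n+d-1,d)=C(6,3)=20


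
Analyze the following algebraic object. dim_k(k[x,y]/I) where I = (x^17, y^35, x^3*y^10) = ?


k[x,y]/I, I = (x^17, y^35, x^3*y^10)
Rect: 17x35=595. Corner: (17-3)x(35-10)=350.
dim = 595-350 = 245


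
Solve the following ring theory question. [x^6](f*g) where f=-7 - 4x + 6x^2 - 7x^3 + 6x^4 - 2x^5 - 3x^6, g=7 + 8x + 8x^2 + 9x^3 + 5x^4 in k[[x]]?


[x^6] = sum a_i*b_j, i+j=6
  6*5=30
  -7*9=-63
  6*8=48
  -2*8=-16
  -3*7=-21
Sum=-22


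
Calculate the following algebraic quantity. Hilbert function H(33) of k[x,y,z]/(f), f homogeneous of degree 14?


C(35,2)-C(21,2)=595-210=385


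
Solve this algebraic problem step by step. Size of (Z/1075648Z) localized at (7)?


7-primary part: 1075648=7^5*64
Size=7^5=16807


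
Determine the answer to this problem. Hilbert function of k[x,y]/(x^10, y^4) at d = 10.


k[x,y], I = (x^10, y^4), d = 10
Need i < 10 and d-i < 4.
Range: 7 <= i <= 9.
H(10) = 3


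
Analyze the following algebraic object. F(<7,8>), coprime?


gcd(7,8)=1 => F=ab-a-b=7*8-7-8=56-15=41


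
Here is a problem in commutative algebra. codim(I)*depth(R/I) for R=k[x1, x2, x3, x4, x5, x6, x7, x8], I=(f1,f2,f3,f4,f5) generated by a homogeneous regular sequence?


codim=5, depth=dim(R/I)=8-5=3
Product=5*3=15


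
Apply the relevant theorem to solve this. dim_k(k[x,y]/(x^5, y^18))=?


Basis: x^i*y^j, i<5, j<18
5*18=90


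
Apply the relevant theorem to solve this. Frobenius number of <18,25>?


gcd(18,25)=1 => F=ab-a-b=18*25-18-25=450-43=407


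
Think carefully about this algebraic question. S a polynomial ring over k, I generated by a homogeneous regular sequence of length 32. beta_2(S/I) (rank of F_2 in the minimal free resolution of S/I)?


Regular sequence => Koszul complex is the minimal free resolution.
Syz_1 minimally generated by Koszul relations f_i*e_j - f_j*e_i (i<j): mu(Syz_1) = beta_2 = C(m,2) = m(m-1)/2
m=32
32*31/2 = 496


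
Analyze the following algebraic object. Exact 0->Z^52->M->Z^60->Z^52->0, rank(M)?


Alt sum=0:
(-1)^0*52 + (-1)^1*? + (-1)^2*60 + (-1)^3*52=0
rank(M)=60


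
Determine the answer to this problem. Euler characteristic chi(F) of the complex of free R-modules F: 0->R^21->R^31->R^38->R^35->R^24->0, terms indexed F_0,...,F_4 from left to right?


chi = sum (-1)^i * rank:
(-1)^0*21=21
(-1)^1*31=-31
(-1)^2*38=38
(-1)^3*35=-35
(-1)^4*24=24
chi=17


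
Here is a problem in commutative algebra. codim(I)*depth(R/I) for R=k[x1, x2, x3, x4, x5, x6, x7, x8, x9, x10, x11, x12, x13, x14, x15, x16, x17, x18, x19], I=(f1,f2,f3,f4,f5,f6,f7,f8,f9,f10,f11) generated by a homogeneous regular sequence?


codim=11, depth=dim(R/I)=19-11=8
Product=11*8=88


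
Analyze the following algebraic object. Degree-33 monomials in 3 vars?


C(d+n-1,n-1)=C(35,2)=595


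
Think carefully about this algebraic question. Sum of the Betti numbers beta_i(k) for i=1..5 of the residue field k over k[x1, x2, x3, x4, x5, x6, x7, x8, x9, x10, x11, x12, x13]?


Koszul resolution: beta_i(k)=C(n,i), n=13
C(13,1)=13, C(13,2)=78, C(13,3)=286, C(13,4)=715, C(13,5)=1287
Sum=2379


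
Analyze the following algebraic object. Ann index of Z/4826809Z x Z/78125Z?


Exponent = lcm of the cyclic orders; pairwise coprime => product.
13^6*5^7=4826809*78125=377094453125


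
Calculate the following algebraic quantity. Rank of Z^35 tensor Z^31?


rank(M(x)N) = rank(M)*rank(N)
35*31 = 1085


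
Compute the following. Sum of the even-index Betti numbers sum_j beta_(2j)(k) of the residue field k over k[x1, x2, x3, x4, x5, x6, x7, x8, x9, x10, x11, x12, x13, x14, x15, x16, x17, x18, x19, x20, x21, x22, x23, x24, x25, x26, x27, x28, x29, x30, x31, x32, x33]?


Koszul resolution: beta_i(k)=C(n,i), n=33
sum_even C(33,i) = 2^(n-1) = 2^32 = 4294967296


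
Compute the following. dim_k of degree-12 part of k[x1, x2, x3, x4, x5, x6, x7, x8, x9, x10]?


C(d+n-1,n-1)=C(21,9)=293930


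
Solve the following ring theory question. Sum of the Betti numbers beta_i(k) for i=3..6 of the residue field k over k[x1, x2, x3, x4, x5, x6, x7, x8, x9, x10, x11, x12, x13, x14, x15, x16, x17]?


Koszul resolution: beta_i(k)=C(n,i), n=17
C(17,3)=680, C(17,4)=2380, C(17,5)=6188, C(17,6)=12376
Sum=21624


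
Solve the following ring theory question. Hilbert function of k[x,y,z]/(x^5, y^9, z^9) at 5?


Need i<5, j<9, k<9 with i+j+k=5.
For each i, j ranges over max(0,5-i-8)..min(8,5-i):
  i=0: j in [0,5] -> 6
  i=1: j in [0,4] -> 5
  i=2: j in [0,3] -> 4
  i=3: j in [0,2] -> 3
  i=4: j in [0,1] -> 2
H(5) = 6+5+4+3+2 = 20


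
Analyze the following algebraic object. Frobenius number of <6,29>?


gcd(6,29)=1 => F=ab-a-b=6*29-6-29=174-35=139


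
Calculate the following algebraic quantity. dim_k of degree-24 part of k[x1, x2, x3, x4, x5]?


C(d+n-1,n-1)=C(28,4)=20475


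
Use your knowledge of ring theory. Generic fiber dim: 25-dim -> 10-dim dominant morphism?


dim(fiber)=dim(X)-dim(Y)=25-10=15


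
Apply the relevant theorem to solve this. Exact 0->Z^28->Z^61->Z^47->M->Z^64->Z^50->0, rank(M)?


Alt sum=0:
(-1)^0*28 + (-1)^1*61 + (-1)^2*47 + (-1)^3*? + (-1)^4*64 + (-1)^5*50=0
rank(M)=28


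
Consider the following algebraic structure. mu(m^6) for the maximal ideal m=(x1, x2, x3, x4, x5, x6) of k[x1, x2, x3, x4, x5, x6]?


Graded Nakayama: mu(m^d) = dim_k (m^d/m^(d+1)) = #degree-6 monomials in 6 vars
C(n+d-1,d)=C(11,6)=462


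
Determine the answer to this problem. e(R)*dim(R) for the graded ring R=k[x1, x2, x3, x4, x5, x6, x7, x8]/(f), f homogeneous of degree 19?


e(R)=deg(f)=19, dim(R)=8-1=7
e*dim=19*7=133


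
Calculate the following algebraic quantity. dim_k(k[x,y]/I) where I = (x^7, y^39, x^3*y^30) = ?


k[x,y]/I, I = (x^7, y^39, x^3*y^30)
Rect: 7x39=273. Corner: (7-3)x(39-30)=36.
dim = 273-36 = 237


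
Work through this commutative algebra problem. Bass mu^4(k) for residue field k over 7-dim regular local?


C(n,i)=C(7,4)=35


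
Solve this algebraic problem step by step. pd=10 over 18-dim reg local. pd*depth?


pd+depth=18
depth=18-10=8
pd*depth=10*8=80


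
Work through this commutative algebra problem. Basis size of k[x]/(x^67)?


Basis: 1,x,...,x^66
dim=67


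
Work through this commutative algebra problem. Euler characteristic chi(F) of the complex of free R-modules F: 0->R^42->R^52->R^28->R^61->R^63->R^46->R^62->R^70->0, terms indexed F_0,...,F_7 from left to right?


chi = sum (-1)^i * rank:
(-1)^0*42=42
(-1)^1*52=-52
(-1)^2*28=28
(-1)^3*61=-61
(-1)^4*63=63
(-1)^5*46=-46
(-1)^6*62=62
(-1)^7*70=-70
chi=-34


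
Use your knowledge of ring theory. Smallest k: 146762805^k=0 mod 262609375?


146762805^k mod 262609375:
k=1: 146762805
k=2: 202405525
k=3: 67185125
k=4: 211588125
k=5: 157565625
k=6: 0
First zero at k = 6


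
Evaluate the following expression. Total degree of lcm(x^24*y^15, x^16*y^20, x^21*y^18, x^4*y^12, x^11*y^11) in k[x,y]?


lcm = componentwise max:
x: max(24,16,21,4,11)=24
y: max(15,20,18,12,11)=20
Total=24+20=44


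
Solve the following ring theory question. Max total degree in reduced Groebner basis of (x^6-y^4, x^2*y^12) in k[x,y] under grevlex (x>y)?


LT(f1)=x^6, LT(f2)=x^2y^12, lcm=x^6y^12
S(f1,f2) = y^12*f1 - x^4*f2 = -y^16
Reduced GB = {f1, f2, y^16}; degrees 6, 14, 16
Max = 16


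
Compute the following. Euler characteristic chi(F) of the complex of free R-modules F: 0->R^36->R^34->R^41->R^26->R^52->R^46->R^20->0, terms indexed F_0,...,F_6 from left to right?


chi = sum (-1)^i * rank:
(-1)^0*36=36
(-1)^1*34=-34
(-1)^2*41=41
(-1)^3*26=-26
(-1)^4*52=52
(-1)^5*46=-46
(-1)^6*20=20
chi=43


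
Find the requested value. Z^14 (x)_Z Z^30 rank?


rank(M(x)N) = rank(M)*rank(N)
14*30 = 420


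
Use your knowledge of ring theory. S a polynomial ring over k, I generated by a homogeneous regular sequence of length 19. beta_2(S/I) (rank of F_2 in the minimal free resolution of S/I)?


Regular sequence => Koszul complex is the minimal free resolution.
Syz_1 minimally generated by Koszul relations f_i*e_j - f_j*e_i (i<j): mu(Syz_1) = beta_2 = C(m,2) = m(m-1)/2
m=19
19*18/2 = 171


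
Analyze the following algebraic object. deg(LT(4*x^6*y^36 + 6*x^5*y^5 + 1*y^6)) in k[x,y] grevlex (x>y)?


LT: 4*x^6*y^36
deg_x=6, deg_y=36
Total=6+36=42


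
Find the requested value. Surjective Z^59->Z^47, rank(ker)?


rank(ker) = 59-47 = 12


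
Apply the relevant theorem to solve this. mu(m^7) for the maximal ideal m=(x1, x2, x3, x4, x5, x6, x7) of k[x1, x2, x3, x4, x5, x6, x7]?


Graded Nakayama: mu(m^d) = dim_k (m^d/m^(d+1)) = #degree-7 monomials in 7 vars
C(n+d-1,d)=C(13,7)=1716


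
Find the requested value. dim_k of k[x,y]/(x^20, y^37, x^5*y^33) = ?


k[x,y]/I, I = (x^20, y^37, x^5*y^33)
Rect: 20x37=740. Corner: (20-5)x(37-33)=60.
dim = 740-60 = 680


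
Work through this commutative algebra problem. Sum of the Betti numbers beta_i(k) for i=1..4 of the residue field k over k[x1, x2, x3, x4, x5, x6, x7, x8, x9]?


Koszul resolution: beta_i(k)=C(n,i), n=9
C(9,1)=9, C(9,2)=36, C(9,3)=84, C(9,4)=126
Sum=255


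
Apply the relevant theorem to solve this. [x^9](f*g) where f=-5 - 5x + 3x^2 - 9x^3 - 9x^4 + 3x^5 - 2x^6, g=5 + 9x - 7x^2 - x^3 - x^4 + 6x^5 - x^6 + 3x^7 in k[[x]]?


[x^9] = sum a_i*b_j, i+j=9
  3*3=9
  -9*-1=9
  -9*6=-54
  3*-1=-3
  -2*-1=2
Sum=-37


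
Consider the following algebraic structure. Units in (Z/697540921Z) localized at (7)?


Local ring = Z/5764801Z.
phi(5764801) = 7^7*(7-1) = 4941258


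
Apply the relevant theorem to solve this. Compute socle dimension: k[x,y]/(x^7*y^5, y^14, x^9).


Socle = ann(m) = span of standard monomials u with x*u, y*u in I (staircase corners).
Minimal generators: x^9, x^7*y^5, y^14
Corners: x^6y^13, x^8y^4
Socle dim=2


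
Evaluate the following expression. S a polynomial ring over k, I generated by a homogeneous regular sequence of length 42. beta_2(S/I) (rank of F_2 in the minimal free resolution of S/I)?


Regular sequence => Koszul complex is the minimal free resolution.
Syz_1 minimally generated by Koszul relations f_i*e_j - f_j*e_i (i<j): mu(Syz_1) = beta_2 = C(m,2) = m(m-1)/2
m=42
42*41/2 = 861


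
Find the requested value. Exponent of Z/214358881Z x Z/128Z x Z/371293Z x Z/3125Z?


Exponent = lcm of the cyclic orders; pairwise coprime => product.
11^8*2^7*13^5*5^5=214358881*128*371293*3125=31835980801253200000


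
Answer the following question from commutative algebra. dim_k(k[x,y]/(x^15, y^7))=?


Basis: x^i*y^j, i<15, j<7
15*7=105


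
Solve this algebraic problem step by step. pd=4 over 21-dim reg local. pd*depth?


pd+depth=21
depth=21-4=17
pd*depth=4*17=68


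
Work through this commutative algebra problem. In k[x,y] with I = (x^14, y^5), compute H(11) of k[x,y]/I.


k[x,y], I = (x^14, y^5), d = 11
Need i < 14 and d-i < 5.
Range: 7 <= i <= 11.
H(11) = 5


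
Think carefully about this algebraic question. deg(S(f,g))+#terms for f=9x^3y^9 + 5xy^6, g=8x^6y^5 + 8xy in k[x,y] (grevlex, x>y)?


LT(f)=9x^3y^9, LT(g)=8x^6y^5
lcm(LM)=x^6y^9
S(f,g) (scaled by 72 to clear denominators) = 8x^3*f - 9y^4*g = 40x^4y^6 - 72xy^5
2 terms, deg 10.
10+2=12


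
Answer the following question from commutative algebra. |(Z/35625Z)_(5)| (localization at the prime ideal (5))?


5-primary part: 35625=5^4*57
Size=5^4=625


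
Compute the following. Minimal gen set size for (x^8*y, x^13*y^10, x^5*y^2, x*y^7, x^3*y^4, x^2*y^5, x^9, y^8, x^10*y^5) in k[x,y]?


Remove redundant (divisible by others).
x^10*y^5 redundant.
x^13*y^10 redundant.
Min: x^9, x^8*y, x^5*y^2, x^3*y^4, x^2*y^5, x*y^7, y^8
Count=7


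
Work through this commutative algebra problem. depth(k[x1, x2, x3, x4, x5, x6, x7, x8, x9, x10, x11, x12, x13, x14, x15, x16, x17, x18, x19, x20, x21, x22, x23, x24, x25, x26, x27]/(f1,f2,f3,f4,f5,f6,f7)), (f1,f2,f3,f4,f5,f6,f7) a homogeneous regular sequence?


depth(R)=27
depth(R/I)=27-7=20


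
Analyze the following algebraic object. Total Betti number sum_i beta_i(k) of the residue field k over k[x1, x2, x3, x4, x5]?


Koszul resolution: beta_i(k)=C(n,i), n=5
sum_i C(5,i) = 2^5 = 32


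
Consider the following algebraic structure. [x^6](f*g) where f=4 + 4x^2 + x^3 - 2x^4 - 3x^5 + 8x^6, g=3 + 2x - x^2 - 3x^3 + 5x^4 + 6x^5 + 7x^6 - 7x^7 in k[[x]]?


[x^6] = sum a_i*b_j, i+j=6
  4*7=28
  4*5=20
  1*-3=-3
  -2*-1=2
  -3*2=-6
  8*3=24
Sum=65


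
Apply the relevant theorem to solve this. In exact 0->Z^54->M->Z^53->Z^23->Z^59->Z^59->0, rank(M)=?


Alt sum=0:
(-1)^0*54 + (-1)^1*? + (-1)^2*53 + (-1)^3*23 + (-1)^4*59 + (-1)^5*59=0
rank(M)=84


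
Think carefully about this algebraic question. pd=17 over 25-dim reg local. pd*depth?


pd+depth=25
depth=25-17=8
pd*depth=17*8=136


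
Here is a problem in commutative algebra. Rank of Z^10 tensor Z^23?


rank(M(x)N) = rank(M)*rank(N)
10*23 = 230


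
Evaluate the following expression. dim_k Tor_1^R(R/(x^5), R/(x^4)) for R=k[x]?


Tor_1(R/I,R/J)=(I cap J)/IJ=(x^5)/(x^9)
dim=9-5=min(5,4)=4


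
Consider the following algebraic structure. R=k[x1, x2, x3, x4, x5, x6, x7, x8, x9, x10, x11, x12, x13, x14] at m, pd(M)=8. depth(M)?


pd+depth=depth(R)=14
depth=14-8=6


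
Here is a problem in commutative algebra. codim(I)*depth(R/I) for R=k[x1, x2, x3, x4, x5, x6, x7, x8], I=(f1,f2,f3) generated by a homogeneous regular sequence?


codim=3, depth=dim(R/I)=8-3=5
Product=3*5=15


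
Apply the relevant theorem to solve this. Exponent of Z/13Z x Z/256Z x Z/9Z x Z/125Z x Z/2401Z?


Exponent = lcm of the cyclic orders; pairwise coprime => product.
13^1*2^8*3^2*5^3*7^4=13*256*9*125*2401=8989344000


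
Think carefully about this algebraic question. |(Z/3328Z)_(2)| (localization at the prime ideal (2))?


2-primary part: 3328=2^8*13
Size=2^8=256


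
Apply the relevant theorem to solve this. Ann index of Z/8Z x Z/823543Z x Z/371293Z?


Exponent = lcm of the cyclic orders; pairwise coprime => product.
2^3*7^7*13^5=8*823543*371293=2446206008792


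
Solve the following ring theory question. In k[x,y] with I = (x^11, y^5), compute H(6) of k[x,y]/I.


k[x,y], I = (x^11, y^5), d = 6
Need i < 11 and d-i < 5.
Range: 2 <= i <= 6.
H(6) = 5


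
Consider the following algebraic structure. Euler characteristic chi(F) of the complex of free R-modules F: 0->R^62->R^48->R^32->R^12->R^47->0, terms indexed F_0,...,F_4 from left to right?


chi = sum (-1)^i * rank:
(-1)^0*62=62
(-1)^1*48=-48
(-1)^2*32=32
(-1)^3*12=-12
(-1)^4*47=47
chi=81


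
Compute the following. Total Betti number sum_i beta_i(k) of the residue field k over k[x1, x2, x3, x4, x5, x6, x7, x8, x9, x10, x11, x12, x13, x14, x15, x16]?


Koszul resolution: beta_i(k)=C(n,i), n=16
sum_i C(16,i) = 2^16 = 65536


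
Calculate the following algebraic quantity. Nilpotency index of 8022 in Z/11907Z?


8022^k mod 11907:
k=1: 8022
k=2: 7056
k=3: 9261
k=4: 3969
k=5: 0
First zero at k = 5


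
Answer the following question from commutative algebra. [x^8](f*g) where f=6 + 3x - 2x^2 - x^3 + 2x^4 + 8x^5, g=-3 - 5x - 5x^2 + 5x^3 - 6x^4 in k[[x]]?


[x^8] = sum a_i*b_j, i+j=8
  2*-6=-12
  8*5=40
Sum=28


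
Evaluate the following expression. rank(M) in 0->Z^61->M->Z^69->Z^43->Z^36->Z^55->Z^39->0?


Alt sum=0:
(-1)^0*61 + (-1)^1*? + (-1)^2*69 + (-1)^3*43 + (-1)^4*36 + (-1)^5*55 + (-1)^6*39=0
rank(M)=107


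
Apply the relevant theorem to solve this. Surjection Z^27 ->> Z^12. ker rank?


rank(ker) = 27-12 = 15


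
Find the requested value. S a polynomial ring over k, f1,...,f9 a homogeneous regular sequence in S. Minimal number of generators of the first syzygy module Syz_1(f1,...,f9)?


Regular sequence => Koszul complex is the minimal free resolution.
Syz_1 minimally generated by Koszul relations f_i*e_j - f_j*e_i (i<j): mu(Syz_1) = beta_2 = C(m,2) = m(m-1)/2
m=9
9*8/2 = 36


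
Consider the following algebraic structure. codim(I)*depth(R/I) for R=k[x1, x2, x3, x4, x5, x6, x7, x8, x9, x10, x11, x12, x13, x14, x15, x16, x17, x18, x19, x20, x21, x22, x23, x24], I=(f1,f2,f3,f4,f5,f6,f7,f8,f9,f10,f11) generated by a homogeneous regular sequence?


codim=11, depth=dim(R/I)=24-11=13
Product=11*13=143


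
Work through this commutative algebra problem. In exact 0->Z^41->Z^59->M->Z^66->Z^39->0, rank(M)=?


Alt sum=0:
(-1)^0*41 + (-1)^1*59 + (-1)^2*? + (-1)^3*66 + (-1)^4*39=0
rank(M)=45


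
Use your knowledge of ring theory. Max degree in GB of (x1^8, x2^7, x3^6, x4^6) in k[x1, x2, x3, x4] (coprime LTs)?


Pure powers, coprime LTs => already GB.
Degrees: 8, 7, 6, 6
Max=8


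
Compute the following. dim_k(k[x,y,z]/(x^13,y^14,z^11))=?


Basis: x^iy^jz^k, i<13,j<14,k<11
13*14*11=2002


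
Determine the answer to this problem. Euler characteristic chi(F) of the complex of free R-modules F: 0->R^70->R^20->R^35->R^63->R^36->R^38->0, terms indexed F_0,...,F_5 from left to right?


chi = sum (-1)^i * rank:
(-1)^0*70=70
(-1)^1*20=-20
(-1)^2*35=35
(-1)^3*63=-63
(-1)^4*36=36
(-1)^5*38=-38
chi=20


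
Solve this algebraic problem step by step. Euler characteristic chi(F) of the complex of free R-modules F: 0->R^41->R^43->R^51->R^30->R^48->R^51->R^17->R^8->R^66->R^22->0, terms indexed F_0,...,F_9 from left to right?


chi = sum (-1)^i * rank:
(-1)^0*41=41
(-1)^1*43=-43
(-1)^2*51=51
(-1)^3*30=-30
(-1)^4*48=48
(-1)^5*51=-51
(-1)^6*17=17
(-1)^7*8=-8
(-1)^8*66=66
(-1)^9*22=-22
chi=69


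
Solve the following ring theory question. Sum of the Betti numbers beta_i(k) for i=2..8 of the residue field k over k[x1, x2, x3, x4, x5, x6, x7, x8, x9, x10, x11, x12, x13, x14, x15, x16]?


Koszul resolution: beta_i(k)=C(n,i), n=16
C(16,2)=120, C(16,3)=560, C(16,4)=1820, C(16,5)=4368, C(16,6)=8008, C(16,7)=11440, C(16,8)=12870
Sum=39186


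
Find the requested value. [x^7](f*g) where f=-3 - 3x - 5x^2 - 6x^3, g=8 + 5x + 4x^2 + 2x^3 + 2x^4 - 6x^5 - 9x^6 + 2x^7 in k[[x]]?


[x^7] = sum a_i*b_j, i+j=7
  -3*2=-6
  -3*-9=27
  -5*-6=30
  -6*2=-12
Sum=39


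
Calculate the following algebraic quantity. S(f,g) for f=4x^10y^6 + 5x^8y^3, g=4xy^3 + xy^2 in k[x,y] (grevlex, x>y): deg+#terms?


LT(f)=4x^10y^6, LT(g)=4xy^3
lcm(LM)=x^10y^6
S(f,g) (scaled by 16 to clear denominators) = 4*f - 4x^9y^3*g = -4x^10y^5 + 20x^8y^3
2 terms, deg 15.
15+2=17


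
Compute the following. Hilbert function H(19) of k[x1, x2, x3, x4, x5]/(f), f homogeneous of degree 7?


C(23,4)-C(16,4)=8855-1820=7035


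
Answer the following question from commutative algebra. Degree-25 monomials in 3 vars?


C(d+n-1,n-1)=C(27,2)=351


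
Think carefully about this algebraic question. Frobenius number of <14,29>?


gcd(14,29)=1 => F=ab-a-b=14*29-14-29=406-43=363


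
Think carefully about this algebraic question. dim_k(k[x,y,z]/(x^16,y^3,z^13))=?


Basis: x^iy^jz^k, i<16,j<3,k<13
16*3*13=624


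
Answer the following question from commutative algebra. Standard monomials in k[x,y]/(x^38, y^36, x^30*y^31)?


k[x,y]/I, I = (x^38, y^36, x^30*y^31)
Rect: 38x36=1368. Corner: (38-30)x(36-31)=40.
dim = 1368-40 = 1328


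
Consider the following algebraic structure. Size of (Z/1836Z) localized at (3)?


3-primary part: 1836=3^3*68
Size=3^3=27


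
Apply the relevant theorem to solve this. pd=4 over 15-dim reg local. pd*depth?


pd+depth=15
depth=15-4=11
pd*depth=4*11=44


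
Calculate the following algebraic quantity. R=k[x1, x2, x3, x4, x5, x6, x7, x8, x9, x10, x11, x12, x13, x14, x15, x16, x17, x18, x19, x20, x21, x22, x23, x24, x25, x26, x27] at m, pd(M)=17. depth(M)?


pd+depth=depth(R)=27
depth=27-17=10


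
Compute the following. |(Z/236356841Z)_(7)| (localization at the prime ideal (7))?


7-primary part: 236356841=7^8*41
Size=7^8=5764801


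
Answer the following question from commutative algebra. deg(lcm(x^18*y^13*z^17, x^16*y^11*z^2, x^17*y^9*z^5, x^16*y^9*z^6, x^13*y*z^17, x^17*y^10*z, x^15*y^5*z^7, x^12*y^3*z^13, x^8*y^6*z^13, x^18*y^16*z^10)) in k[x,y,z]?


lcm = componentwise max:
x: max(18,16,17,16,13,17,15,12,8,18)=18
y: max(13,11,9,9,1,10,5,3,6,16)=16
z: max(17,2,5,6,17,1,7,13,13,10)=17
Total=18+16+17=51


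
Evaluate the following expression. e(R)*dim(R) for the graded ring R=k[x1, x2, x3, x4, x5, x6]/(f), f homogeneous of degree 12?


e(R)=deg(f)=12, dim(R)=6-1=5
e*dim=12*5=60


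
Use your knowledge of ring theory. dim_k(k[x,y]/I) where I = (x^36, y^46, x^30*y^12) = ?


k[x,y]/I, I = (x^36, y^46, x^30*y^12)
Rect: 36x46=1656. Corner: (36-30)x(46-12)=204.
dim = 1656-204 = 1452


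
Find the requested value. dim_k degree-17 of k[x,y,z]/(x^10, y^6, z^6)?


Need i<10, j<6, k<6 with i+j+k=17.
For each i, j ranges over max(0,17-i-5)..min(5,17-i):
  i=0: j in [12,5] -> 0
  i=1: j in [11,5] -> 0
  i=2: j in [10,5] -> 0
  i=3: j in [9,5] -> 0
  i=4: j in [8,5] -> 0
  i=5: j in [7,5] -> 0
  i=6: j in [6,5] -> 0
  i=7: j in [5,5] -> 1
  i=8: j in [4,5] -> 2
  i=9: j in [3,5] -> 3
H(17) = 0+0+0+0+0+0+0+1+2+3 = 6
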